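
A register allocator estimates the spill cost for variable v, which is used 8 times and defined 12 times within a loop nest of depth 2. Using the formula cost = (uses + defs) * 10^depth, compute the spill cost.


uses + defs = 8 + 12 = 20
10^2 = 100
Spill cost = 20 * 100 = 2000

2000


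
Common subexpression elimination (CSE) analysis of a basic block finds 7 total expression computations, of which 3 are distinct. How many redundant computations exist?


CSE count = total expressions - unique expressions
= 7 - 3 = 4

4


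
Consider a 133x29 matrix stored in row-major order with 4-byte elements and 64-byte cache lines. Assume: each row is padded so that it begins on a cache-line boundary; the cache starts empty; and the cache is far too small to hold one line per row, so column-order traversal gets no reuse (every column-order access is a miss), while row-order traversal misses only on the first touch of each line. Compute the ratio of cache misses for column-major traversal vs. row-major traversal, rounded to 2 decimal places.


Each row occupies 29 * 4 = 116 bytes and starts on a line boundary, so it spans ceil(116 / 64) = 2 cache lines.
Row-major traversal misses (one per line touched): 133 * ceil(29 * 4 / 64) = 266
Column-major traversal misses (no reuse, every access misses): 133 * 29 = 3857
Ratio = 3857 / 266 = 14.5

14.5


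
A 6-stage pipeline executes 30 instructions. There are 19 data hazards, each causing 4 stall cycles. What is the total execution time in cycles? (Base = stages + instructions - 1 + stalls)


Base cycles = 6 + 30 - 1 = 35
Total stalls = 19 * 4 = 76
Total = 35 + 76 = 111

111


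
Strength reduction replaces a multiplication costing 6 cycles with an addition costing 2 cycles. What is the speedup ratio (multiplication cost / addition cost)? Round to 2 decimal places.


Ratio = mult_cost / add_cost = 6 / 2 = 3.0

3.0


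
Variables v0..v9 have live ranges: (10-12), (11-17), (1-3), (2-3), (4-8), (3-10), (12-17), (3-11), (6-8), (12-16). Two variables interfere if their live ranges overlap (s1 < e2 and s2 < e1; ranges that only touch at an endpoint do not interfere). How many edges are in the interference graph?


Check all pairs for overlapping intervals.
Two intervals (s1,e1) and (s2,e2) overlap if s1 < e2 and s2 < e1.
v0 (10-12) vs v1..v9: overlaps v1, v7 -> 2
v1 (11-17) vs v2..v9: overlaps v6, v9 -> 2
v2 (1-3) vs v3..v9: overlaps v3 -> 1
v3 (2-3) vs v4..v9: overlaps none -> 0
v4 (4-8) vs v5..v9: overlaps v5, v7, v8 -> 3
v5 (3-10) vs v6..v9: overlaps v7, v8 -> 2
v6 (12-17) vs v7..v9: overlaps v9 -> 1
v7 (3-11) vs v8..v9: overlaps v8 -> 1
v8 (6-8) vs v9: overlaps none -> 0
Total overlapping pairs = 2 + 2 + 1 + 0 + 3 + 2 + 1 + 1 + 0 = 12

12


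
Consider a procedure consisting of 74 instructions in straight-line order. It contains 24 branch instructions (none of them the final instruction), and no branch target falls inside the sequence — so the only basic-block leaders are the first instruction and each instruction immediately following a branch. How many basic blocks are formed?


With no in-sequence branch targets, the leaders are the first instruction plus the instruction after each branch.
Number of basic blocks = branches + 1
= 24 + 1 = 25

25


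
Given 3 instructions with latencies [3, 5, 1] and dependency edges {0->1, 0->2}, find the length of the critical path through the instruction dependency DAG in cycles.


Compute longest path through dependency graph: dist(Ik) = max over predecessors of dist + latency(Ik).
dist(I0) = latency 3 = 3
dist(I1) = dist(I0) + 5 = 3 + 5 = 8
dist(I2) = dist(I0) + 1 = 3 + 1 = 4
Critical path = max dist = 8

8


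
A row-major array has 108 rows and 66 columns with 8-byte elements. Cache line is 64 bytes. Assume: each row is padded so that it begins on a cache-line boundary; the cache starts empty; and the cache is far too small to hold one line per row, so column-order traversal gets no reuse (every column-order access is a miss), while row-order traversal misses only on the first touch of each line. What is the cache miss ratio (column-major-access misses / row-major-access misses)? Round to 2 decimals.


Each row occupies 66 * 8 = 528 bytes and starts on a line boundary, so it spans ceil(528 / 64) = 9 cache lines.
Row-major traversal misses (one per line touched): 108 * ceil(66 * 8 / 64) = 972
Column-major traversal misses (no reuse, every access misses): 108 * 66 = 7128
Ratio = 7128 / 972 = 7.33

7.33


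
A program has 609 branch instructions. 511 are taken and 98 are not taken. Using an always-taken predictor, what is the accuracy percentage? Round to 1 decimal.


Predictor: always-taken
Correct predictions = 511
Accuracy = 511 / 609 * 100 = 83.9%

83.9


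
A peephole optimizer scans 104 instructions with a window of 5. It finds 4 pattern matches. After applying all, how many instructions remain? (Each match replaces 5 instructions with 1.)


Each match removes 4 instructions.
Total removed = 4 * 4 = 16
Remaining = 104 - 16 = 88

88


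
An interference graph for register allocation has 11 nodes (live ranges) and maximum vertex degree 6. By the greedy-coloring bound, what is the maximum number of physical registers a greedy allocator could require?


Greedy coloring never needs more than (max_degree + 1) colors: when coloring a vertex, at most max_degree neighbors are already colored.
Upper bound = 6 + 1 = 7

7


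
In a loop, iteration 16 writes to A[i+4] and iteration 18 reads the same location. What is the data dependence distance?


Distance = read iteration - write iteration
= 18 - 16 = 2

2


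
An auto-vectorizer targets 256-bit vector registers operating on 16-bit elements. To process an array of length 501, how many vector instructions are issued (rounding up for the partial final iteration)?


Width = 256 / 16 = 16 elements per vector op
Iterations = ceil(501 / 16) = 32

32


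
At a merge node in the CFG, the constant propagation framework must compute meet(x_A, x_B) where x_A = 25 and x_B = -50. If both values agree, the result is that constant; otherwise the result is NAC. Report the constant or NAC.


Meet operation: if both paths give the same constant, result is that constant; if they differ, result is NAC (not-a-constant).
Path A: 25, Path B: -50 -> differ
Result: not-a-constant -> NAC

NAC


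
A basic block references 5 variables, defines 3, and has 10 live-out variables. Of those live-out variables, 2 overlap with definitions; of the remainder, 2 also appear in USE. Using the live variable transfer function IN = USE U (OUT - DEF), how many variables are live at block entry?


OUT - DEF: 10 - 2 = 8
|IN| = |USE| + |OUT - DEF| - |USE ∩ (OUT - DEF)| = 5 + 8 - 2 = 11

11


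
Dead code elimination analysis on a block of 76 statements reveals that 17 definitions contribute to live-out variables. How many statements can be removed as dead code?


Dead code = total statements - live definitions
= 76 - 17 = 59

59


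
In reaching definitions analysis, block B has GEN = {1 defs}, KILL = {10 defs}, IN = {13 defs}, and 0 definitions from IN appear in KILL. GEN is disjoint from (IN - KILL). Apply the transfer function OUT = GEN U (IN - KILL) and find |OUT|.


IN - KILL: 13 - 0 = 13 surviving definitions
OUT = GEN + surviving = 1 + 13 = 14

14


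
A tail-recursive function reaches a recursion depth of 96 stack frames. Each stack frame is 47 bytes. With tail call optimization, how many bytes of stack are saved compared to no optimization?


Without TCO: 96 * 47 = 4512 bytes
With TCO: reuse 1 frame = 47 bytes
Savings = 4512 - 47 = 4465

4465


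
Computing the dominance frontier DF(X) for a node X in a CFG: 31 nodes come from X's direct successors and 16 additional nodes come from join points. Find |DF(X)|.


DF(X) = direct successor contributions + join point contributions
= 31 + 16 = 47

47


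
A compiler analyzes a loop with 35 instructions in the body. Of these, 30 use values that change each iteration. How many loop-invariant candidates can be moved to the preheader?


Invariant candidates = total - loop-dependent
= 35 - 30 = 5

5


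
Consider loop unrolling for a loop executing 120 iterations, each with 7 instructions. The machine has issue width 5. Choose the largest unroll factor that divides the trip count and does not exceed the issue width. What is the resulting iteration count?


Largest divisor of 120 <= 5 is 5
New iterations = 120 / 5 = 24

24


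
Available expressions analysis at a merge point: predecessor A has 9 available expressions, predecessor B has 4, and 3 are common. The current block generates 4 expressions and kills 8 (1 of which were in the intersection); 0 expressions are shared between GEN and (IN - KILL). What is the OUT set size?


IN = intersection of predecessors = 3
IN - KILL = 3 - 1 = 2
|OUT| = |GEN| + |IN - KILL| - |GEN ∩ (IN - KILL)| = 4 + 2 - 0 = 6

6


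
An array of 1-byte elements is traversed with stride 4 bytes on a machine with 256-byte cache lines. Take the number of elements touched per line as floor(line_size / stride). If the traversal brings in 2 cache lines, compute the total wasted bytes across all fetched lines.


Elements per line = floor(256 / 4) = 64
Bytes used per line = 64 * 1 = 64
Wasted per line = 256 - 64 = 192
Total wasted = 192 * 2 = 384

384


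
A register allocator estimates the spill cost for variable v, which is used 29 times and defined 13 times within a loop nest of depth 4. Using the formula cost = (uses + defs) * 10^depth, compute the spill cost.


uses + defs = 29 + 13 = 42
10^4 = 10000
Spill cost = 42 * 10000 = 420000

420000


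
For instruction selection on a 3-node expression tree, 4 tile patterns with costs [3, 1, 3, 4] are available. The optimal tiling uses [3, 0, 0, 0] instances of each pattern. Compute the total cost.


Total cost = sum(count_i * cost_i)
= 3*3 + 0*1 + 0*3 + 0*4
= 9

9


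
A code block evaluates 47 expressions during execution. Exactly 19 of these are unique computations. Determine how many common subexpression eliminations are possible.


CSE count = total expressions - unique expressions
= 47 - 19 = 28

28


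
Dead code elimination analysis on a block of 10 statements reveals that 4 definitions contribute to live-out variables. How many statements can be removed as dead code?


Dead code = total statements - live definitions
= 10 - 4 = 6

6


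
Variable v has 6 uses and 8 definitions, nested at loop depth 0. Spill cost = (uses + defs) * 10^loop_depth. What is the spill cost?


uses + defs = 6 + 8 = 14
10^0 = 1
Spill cost = 14 * 1 = 14

14


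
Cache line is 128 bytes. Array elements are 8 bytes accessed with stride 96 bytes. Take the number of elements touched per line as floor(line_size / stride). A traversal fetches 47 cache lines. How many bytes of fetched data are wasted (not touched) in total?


Elements per line = floor(128 / 96) = 1
Bytes used per line = 1 * 8 = 8
Wasted per line = 128 - 8 = 120
Total wasted = 120 * 47 = 5640

5640


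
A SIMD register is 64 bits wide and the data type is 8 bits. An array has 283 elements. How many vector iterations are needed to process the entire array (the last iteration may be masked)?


Width = 64 / 8 = 8 elements per vector op
Iterations = ceil(283 / 8) = 36

36


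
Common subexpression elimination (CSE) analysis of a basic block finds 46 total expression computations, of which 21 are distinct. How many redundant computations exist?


CSE count = total expressions - unique expressions
= 46 - 21 = 25

25


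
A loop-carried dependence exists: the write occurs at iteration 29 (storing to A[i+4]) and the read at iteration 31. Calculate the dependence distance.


Distance = read iteration - write iteration
= 31 - 29 = 2

2


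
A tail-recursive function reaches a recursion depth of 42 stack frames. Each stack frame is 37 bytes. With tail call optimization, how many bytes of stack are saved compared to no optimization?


Without TCO: 42 * 37 = 1554 bytes
With TCO: reuse 1 frame = 37 bytes
Savings = 1554 - 37 = 1517

1517


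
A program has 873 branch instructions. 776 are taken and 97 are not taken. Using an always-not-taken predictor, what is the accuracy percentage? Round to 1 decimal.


Predictor: always-not-taken
Correct predictions = 97
Accuracy = 97 / 873 * 100 = 11.1%

11.1


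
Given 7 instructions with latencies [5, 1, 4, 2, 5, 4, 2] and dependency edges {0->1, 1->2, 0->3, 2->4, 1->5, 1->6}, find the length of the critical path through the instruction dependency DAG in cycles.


Compute longest path through dependency graph: dist(Ik) = max over predecessors of dist + latency(Ik).
dist(I0) = latency 5 = 5
dist(I1) = dist(I0) + 1 = 5 + 1 = 6
dist(I2) = dist(I1) + 4 = 6 + 4 = 10
dist(I3) = dist(I0) + 2 = 5 + 2 = 7
dist(I4) = dist(I2) + 5 = 10 + 5 = 15
dist(I5) = dist(I1) + 4 = 6 + 4 = 10
dist(I6) = dist(I1) + 2 = 6 + 2 = 8
Critical path = max dist = 15

15


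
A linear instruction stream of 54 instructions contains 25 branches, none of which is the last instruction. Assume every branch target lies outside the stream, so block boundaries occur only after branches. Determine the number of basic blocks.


With no in-sequence branch targets, the leaders are the first instruction plus the instruction after each branch.
Number of basic blocks = branches + 1
= 25 + 1 = 26

26


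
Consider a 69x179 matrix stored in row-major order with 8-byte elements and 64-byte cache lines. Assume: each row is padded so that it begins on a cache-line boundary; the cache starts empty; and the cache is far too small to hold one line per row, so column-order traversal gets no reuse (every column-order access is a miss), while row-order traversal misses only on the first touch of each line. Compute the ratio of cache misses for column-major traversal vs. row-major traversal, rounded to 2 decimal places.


Each row occupies 179 * 8 = 1432 bytes and starts on a line boundary, so it spans ceil(1432 / 64) = 23 cache lines.
Row-major traversal misses (one per line touched): 69 * ceil(179 * 8 / 64) = 1587
Column-major traversal misses (no reuse, every access misses): 69 * 179 = 12351
Ratio = 12351 / 1587 = 7.78

7.78


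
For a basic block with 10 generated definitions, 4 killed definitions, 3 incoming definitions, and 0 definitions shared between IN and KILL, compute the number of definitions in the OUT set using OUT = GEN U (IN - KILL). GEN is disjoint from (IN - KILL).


IN - KILL: 3 - 0 = 3 surviving definitions
OUT = GEN + surviving = 10 + 3 = 13

13


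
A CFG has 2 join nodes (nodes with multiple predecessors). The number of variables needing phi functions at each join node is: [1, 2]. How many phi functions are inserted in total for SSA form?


Total phi functions = sum of phi functions at each join node
= 1 + 2 = 3

3


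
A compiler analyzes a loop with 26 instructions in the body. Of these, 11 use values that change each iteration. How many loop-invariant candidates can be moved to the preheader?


Invariant candidates = total - loop-dependent
= 26 - 11 = 15

15


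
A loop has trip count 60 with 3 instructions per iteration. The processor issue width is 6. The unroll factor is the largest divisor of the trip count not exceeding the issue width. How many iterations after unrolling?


Largest divisor of 60 <= 6 is 6
New iterations = 60 / 6 = 10

10


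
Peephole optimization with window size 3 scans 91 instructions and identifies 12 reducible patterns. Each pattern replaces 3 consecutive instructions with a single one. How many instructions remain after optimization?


Each match removes 2 instructions.
Total removed = 12 * 2 = 24
Remaining = 91 - 24 = 67

67


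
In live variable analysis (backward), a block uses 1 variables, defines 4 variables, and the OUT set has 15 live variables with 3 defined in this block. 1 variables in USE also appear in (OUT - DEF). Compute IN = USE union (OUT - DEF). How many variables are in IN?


OUT - DEF: 15 - 3 = 12
|IN| = |USE| + |OUT - DEF| - |USE ∩ (OUT - DEF)| = 1 + 12 - 1 = 12

12


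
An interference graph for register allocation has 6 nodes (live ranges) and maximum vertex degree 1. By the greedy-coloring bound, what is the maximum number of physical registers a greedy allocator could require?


Greedy coloring never needs more than (max_degree + 1) colors: when coloring a vertex, at most max_degree neighbors are already colored.
Upper bound = 1 + 1 = 2

2


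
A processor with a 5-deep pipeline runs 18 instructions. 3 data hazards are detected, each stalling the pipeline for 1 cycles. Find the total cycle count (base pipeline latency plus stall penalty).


Base cycles = 5 + 18 - 1 = 22
Total stalls = 3 * 1 = 3
Total = 22 + 3 = 25

25


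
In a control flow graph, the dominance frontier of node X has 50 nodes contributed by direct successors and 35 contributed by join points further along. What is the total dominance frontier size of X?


DF(X) = direct successor contributions + join point contributions
= 50 + 35 = 85

85


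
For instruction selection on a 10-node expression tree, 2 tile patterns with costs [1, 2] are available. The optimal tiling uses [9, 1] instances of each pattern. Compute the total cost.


Total cost = sum(count_i * cost_i)
= 9*1 + 1*2
= 11

11


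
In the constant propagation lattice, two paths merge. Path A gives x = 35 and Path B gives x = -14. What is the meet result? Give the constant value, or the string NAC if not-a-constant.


Meet operation: if both paths give the same constant, result is that constant; if they differ, result is NAC (not-a-constant).
Path A: 35, Path B: -14 -> differ
Result: not-a-constant -> NAC

NAC


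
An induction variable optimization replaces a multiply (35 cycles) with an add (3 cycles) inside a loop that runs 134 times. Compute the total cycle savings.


Per-iteration saving = 35 - 3 = 32
Total saved = 134 * 32 = 4288

4288


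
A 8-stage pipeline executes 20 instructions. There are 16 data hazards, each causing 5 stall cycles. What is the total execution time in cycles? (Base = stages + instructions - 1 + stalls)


Base cycles = 8 + 20 - 1 = 27
Total stalls = 16 * 5 = 80
Total = 27 + 80 = 107

107


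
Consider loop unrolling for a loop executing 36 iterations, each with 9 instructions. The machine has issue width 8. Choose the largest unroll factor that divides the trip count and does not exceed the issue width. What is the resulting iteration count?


Largest divisor of 36 <= 8 is 6
New iterations = 36 / 6 = 6

6


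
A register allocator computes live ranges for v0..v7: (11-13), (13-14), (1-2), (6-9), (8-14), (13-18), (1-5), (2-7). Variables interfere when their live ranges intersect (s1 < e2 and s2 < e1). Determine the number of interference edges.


Check all pairs for overlapping intervals.
Two intervals (s1,e1) and (s2,e2) overlap if s1 < e2 and s2 < e1.
v0 (11-13) vs v1..v7: overlaps v4 -> 1
v1 (13-14) vs v2..v7: overlaps v4, v5 -> 2
v2 (1-2) vs v3..v7: overlaps v6 -> 1
v3 (6-9) vs v4..v7: overlaps v4, v7 -> 2
v4 (8-14) vs v5..v7: overlaps v5 -> 1
v5 (13-18) vs v6..v7: overlaps none -> 0
v6 (1-5) vs v7: overlaps v7 -> 1
Total overlapping pairs = 1 + 2 + 1 + 2 + 1 + 0 + 1 = 8

8


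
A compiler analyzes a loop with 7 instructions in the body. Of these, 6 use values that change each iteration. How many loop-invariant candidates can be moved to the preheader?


Invariant candidates = total - loop-dependent
= 7 - 6 = 1

1


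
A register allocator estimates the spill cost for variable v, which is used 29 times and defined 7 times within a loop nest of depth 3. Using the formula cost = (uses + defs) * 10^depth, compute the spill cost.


uses + defs = 29 + 7 = 36
10^3 = 1000
Spill cost = 36 * 1000 = 36000

36000


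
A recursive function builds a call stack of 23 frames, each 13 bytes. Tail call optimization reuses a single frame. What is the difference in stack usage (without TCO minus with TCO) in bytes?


Without TCO: 23 * 13 = 299 bytes
With TCO: reuse 1 frame = 13 bytes
Savings = 299 - 13 = 286

286


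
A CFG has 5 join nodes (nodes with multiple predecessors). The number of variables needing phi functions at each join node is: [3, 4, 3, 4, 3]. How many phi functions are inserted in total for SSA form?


Total phi functions = sum of phi functions at each join node
= 3 + 4 + 3 + 4 + 3 = 17

17


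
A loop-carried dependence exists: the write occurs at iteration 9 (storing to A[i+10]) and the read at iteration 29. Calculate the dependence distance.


Distance = read iteration - write iteration
= 29 - 9 = 20

20


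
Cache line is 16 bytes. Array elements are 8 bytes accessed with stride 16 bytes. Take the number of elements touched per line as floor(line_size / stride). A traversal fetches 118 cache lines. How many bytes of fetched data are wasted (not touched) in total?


Elements per line = floor(16 / 16) = 1
Bytes used per line = 1 * 8 = 8
Wasted per line = 16 - 8 = 8
Total wasted = 8 * 118 = 944

944


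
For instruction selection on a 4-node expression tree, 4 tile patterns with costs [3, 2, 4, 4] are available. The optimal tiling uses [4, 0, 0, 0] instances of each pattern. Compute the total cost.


Total cost = sum(count_i * cost_i)
= 4*3 + 0*2 + 0*4 + 0*4
= 12

12


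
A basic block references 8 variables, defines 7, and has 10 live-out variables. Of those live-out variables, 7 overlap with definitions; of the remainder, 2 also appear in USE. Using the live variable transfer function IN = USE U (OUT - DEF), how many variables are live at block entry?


OUT - DEF: 10 - 7 = 3
|IN| = |USE| + |OUT - DEF| - |USE ∩ (OUT - DEF)| = 8 + 3 - 2 = 9

9


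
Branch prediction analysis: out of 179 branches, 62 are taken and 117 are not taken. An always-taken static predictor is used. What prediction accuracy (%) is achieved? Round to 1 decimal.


Predictor: always-taken
Correct predictions = 62
Accuracy = 62 / 179 * 100 = 34.6%

34.6


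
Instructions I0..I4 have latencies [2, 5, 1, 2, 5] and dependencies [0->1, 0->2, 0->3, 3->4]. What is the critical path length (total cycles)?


Compute longest path through dependency graph: dist(Ik) = max over predecessors of dist + latency(Ik).
dist(I0) = latency 2 = 2
dist(I1) = dist(I0) + 5 = 2 + 5 = 7
dist(I2) = dist(I0) + 1 = 2 + 1 = 3
dist(I3) = dist(I0) + 2 = 2 + 2 = 4
dist(I4) = dist(I3) + 5 = 4 + 5 = 9
Critical path = max dist = 9

9


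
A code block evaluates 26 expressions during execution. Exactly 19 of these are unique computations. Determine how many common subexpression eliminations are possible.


CSE count = total expressions - unique expressions
= 26 - 19 = 7

7


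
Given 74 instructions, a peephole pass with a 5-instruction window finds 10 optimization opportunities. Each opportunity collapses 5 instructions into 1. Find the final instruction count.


Each match removes 4 instructions.
Total removed = 10 * 4 = 40
Remaining = 74 - 40 = 34

34


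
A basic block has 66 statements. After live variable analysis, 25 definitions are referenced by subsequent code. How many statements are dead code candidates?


Dead code = total statements - live definitions
= 66 - 25 = 41

41


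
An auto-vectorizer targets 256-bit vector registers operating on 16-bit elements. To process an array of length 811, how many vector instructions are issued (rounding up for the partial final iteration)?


Width = 256 / 16 = 16 elements per vector op
Iterations = ceil(811 / 16) = 51

51


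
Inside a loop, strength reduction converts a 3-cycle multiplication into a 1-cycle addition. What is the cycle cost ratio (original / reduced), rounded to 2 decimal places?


Ratio = mult_cost / add_cost = 3 / 1 = 3.0

3.0


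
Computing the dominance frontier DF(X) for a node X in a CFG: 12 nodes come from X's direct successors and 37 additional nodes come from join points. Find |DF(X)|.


DF(X) = direct successor contributions + join point contributions
= 12 + 37 = 49

49


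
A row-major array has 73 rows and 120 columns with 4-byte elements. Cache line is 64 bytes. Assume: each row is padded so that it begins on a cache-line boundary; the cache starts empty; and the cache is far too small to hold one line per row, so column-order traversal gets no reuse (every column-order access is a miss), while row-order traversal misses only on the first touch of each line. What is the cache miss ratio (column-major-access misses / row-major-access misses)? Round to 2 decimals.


Each row occupies 120 * 4 = 480 bytes and starts on a line boundary, so it spans ceil(480 / 64) = 8 cache lines.
Row-major traversal misses (one per line touched): 73 * ceil(120 * 4 / 64) = 584
Column-major traversal misses (no reuse, every access misses): 73 * 120 = 8760
Ratio = 8760 / 584 = 15.0

15.0


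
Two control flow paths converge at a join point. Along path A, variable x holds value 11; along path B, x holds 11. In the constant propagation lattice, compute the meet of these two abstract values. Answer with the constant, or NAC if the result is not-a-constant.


Meet operation: if both paths give the same constant, result is that constant; if they differ, result is NAC (not-a-constant).
Path A: 11, Path B: 11 -> equal
Result: constant -> 11

11


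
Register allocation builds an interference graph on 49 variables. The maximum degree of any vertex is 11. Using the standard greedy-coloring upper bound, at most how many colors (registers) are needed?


Greedy coloring never needs more than (max_degree + 1) colors: when coloring a vertex, at most max_degree neighbors are already colored.
Upper bound = 11 + 1 = 12

12


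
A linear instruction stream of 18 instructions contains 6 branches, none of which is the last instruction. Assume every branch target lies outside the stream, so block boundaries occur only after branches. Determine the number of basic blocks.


With no in-sequence branch targets, the leaders are the first instruction plus the instruction after each branch.
Number of basic blocks = branches + 1
= 6 + 1 = 7

7


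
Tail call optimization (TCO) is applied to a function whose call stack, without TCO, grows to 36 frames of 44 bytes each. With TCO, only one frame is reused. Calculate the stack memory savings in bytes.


Without TCO: 36 * 44 = 1584 bytes
With TCO: reuse 1 frame = 44 bytes
Savings = 1584 - 44 = 1540

1540


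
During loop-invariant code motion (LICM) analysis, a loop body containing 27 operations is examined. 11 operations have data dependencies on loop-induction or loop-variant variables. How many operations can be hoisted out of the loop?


Invariant candidates = total - loop-dependent
= 27 - 11 = 16

16


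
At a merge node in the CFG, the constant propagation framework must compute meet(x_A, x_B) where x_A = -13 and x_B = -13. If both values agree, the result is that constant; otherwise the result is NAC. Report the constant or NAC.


Meet operation: if both paths give the same constant, result is that constant; if they differ, result is NAC (not-a-constant).
Path A: -13, Path B: -13 -> equal
Result: constant -> -13

-13


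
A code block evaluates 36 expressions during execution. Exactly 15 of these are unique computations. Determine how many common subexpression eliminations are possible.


CSE count = total expressions - unique expressions
= 36 - 15 = 21

21


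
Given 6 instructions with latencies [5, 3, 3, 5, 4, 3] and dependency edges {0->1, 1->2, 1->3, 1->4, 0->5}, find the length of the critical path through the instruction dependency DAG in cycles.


Compute longest path through dependency graph: dist(Ik) = max over predecessors of dist + latency(Ik).
dist(I0) = latency 5 = 5
dist(I1) = dist(I0) + 3 = 5 + 3 = 8
dist(I2) = dist(I1) + 3 = 8 + 3 = 11
dist(I3) = dist(I1) + 5 = 8 + 5 = 13
dist(I4) = dist(I1) + 4 = 8 + 4 = 12
dist(I5) = dist(I0) + 3 = 5 + 3 = 8
Critical path = max dist = 13

13


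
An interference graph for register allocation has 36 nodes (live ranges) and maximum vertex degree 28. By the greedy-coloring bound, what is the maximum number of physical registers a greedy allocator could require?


Greedy coloring never needs more than (max_degree + 1) colors: when coloring a vertex, at most max_degree neighbors are already colored.
Upper bound = 28 + 1 = 29

29


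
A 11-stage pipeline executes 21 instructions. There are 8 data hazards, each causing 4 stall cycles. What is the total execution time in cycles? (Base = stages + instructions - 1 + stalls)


Base cycles = 11 + 21 - 1 = 31
Total stalls = 8 * 4 = 32
Total = 31 + 32 = 63

63


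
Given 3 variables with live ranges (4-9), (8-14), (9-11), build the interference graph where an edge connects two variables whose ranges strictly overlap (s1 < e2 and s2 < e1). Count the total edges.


Check all pairs for overlapping intervals.
Two intervals (s1,e1) and (s2,e2) overlap if s1 < e2 and s2 < e1.
v0 (4-9) vs v1..v2: overlaps v1 -> 1
v1 (8-14) vs v2: overlaps v2 -> 1
Total overlapping pairs = 1 + 1 = 2

2


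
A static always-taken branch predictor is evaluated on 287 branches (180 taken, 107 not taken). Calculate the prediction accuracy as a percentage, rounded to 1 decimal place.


Predictor: always-taken
Correct predictions = 180
Accuracy = 180 / 287 * 100 = 62.7%

62.7


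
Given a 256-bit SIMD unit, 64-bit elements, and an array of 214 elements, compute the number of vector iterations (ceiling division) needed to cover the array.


Width = 256 / 64 = 4 elements per vector op
Iterations = ceil(214 / 4) = 54

54


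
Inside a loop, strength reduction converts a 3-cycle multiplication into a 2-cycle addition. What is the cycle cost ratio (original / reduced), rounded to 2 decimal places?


Ratio = mult_cost / add_cost = 3 / 2 = 1.5

1.5


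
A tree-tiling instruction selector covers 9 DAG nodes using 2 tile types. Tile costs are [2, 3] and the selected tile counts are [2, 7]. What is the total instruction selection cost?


Total cost = sum(count_i * cost_i)
= 2*2 + 7*3
= 25

25


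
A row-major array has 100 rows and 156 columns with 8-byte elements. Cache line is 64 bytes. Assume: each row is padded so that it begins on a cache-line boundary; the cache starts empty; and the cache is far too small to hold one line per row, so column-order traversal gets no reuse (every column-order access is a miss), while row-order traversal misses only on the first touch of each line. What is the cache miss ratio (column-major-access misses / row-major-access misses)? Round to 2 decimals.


Each row occupies 156 * 8 = 1248 bytes and starts on a line boundary, so it spans ceil(1248 / 64) = 20 cache lines.
Row-major traversal misses (one per line touched): 100 * ceil(156 * 8 / 64) = 2000
Column-major traversal misses (no reuse, every access misses): 100 * 156 = 15600
Ratio = 15600 / 2000 = 7.8

7.8


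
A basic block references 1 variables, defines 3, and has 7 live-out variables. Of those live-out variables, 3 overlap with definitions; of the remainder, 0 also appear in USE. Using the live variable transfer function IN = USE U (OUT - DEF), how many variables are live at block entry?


OUT - DEF: 7 - 3 = 4
|IN| = |USE| + |OUT - DEF| - |USE ∩ (OUT - DEF)| = 1 + 4 - 0 = 5

5


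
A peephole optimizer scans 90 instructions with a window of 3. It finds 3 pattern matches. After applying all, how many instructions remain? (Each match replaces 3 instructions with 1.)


Each match removes 2 instructions.
Total removed = 3 * 2 = 6
Remaining = 90 - 6 = 84

84


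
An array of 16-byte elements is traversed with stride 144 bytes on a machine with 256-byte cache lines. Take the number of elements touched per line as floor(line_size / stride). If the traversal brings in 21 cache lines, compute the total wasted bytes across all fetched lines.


Elements per line = floor(256 / 144) = 1
Bytes used per line = 1 * 16 = 16
Wasted per line = 256 - 16 = 240
Total wasted = 240 * 21 = 5040

5040


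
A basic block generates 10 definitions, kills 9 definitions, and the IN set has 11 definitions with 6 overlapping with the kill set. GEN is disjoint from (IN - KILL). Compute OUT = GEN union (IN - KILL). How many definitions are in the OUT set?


IN - KILL: 11 - 6 = 5 surviving definitions
OUT = GEN + surviving = 10 + 5 = 15

15


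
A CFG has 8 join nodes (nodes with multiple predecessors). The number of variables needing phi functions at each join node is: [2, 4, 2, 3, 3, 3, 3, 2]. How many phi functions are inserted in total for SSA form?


Total phi functions = sum of phi functions at each join node
= 2 + 4 + 2 + 3 + 3 + 3 + 3 + 2 = 22

22


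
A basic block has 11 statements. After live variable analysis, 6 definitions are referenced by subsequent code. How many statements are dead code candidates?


Dead code = total statements - live definitions
= 11 - 6 = 5

5


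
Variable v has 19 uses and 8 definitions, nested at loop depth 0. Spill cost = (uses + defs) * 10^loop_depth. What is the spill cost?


uses + defs = 19 + 8 = 27
10^0 = 1
Spill cost = 27 * 1 = 27

27


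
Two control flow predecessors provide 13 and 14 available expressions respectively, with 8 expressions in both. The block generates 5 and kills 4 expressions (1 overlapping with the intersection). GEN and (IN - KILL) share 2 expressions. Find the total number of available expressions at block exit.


IN = intersection of predecessors = 8
IN - KILL = 8 - 1 = 7
|OUT| = |GEN| + |IN - KILL| - |GEN ∩ (IN - KILL)| = 5 + 7 - 2 = 10

10


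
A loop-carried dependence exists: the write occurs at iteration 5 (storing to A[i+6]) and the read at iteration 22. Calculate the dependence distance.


Distance = read iteration - write iteration
= 22 - 5 = 17

17


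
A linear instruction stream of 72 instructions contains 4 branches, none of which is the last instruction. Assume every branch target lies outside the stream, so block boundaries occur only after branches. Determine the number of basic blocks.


With no in-sequence branch targets, the leaders are the first instruction plus the instruction after each branch.
Number of basic blocks = branches + 1
= 4 + 1 = 5

5


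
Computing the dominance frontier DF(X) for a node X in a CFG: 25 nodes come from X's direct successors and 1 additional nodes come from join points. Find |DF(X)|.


DF(X) = direct successor contributions + join point contributions
= 25 + 1 = 26

26


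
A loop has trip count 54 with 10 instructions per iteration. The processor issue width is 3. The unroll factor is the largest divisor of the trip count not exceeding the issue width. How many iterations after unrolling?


Largest divisor of 54 <= 3 is 3
New iterations = 54 / 3 = 18

18


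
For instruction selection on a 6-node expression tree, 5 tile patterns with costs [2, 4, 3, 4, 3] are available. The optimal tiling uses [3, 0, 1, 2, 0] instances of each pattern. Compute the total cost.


Total cost = sum(count_i * cost_i)
= 3*2 + 0*4 + 1*3 + 2*4 + 0*3
= 17

17


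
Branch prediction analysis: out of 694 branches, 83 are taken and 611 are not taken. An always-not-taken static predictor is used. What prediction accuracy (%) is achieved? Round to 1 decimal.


Predictor: always-not-taken
Correct predictions = 611
Accuracy = 611 / 694 * 100 = 88.0%

88.0


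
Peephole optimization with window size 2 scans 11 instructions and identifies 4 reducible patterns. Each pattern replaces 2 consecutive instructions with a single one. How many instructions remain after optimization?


Each match removes 1 instructions.
Total removed = 4 * 1 = 4
Remaining = 11 - 4 = 7

7


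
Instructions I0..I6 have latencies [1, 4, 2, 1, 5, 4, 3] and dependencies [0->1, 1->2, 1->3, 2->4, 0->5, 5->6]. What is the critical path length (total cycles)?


Compute longest path through dependency graph: dist(Ik) = max over predecessors of dist + latency(Ik).
dist(I0) = latency 1 = 1
dist(I1) = dist(I0) + 4 = 1 + 4 = 5
dist(I2) = dist(I1) + 2 = 5 + 2 = 7
dist(I3) = dist(I1) + 1 = 5 + 1 = 6
dist(I4) = dist(I2) + 5 = 7 + 5 = 12
dist(I5) = dist(I0) + 4 = 1 + 4 = 5
dist(I6) = dist(I5) + 3 = 5 + 3 = 8
Critical path = max dist = 12

12


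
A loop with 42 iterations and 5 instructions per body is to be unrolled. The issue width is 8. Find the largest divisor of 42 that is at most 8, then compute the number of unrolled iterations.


Largest divisor of 42 <= 8 is 7
New iterations = 42 / 7 = 6

6


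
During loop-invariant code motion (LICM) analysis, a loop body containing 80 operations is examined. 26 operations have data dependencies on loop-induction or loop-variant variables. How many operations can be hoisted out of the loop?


Invariant candidates = total - loop-dependent
= 80 - 26 = 54

54


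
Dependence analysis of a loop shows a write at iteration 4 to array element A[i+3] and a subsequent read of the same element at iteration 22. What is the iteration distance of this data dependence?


Distance = read iteration - write iteration
= 22 - 4 = 18

18


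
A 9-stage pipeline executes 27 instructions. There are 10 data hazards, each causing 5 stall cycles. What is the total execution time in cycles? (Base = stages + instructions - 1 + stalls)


Base cycles = 9 + 27 - 1 = 35
Total stalls = 10 * 5 = 50
Total = 35 + 50 = 85

85


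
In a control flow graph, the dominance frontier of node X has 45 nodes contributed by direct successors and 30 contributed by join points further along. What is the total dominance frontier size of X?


DF(X) = direct successor contributions + join point contributions
= 45 + 30 = 75

75


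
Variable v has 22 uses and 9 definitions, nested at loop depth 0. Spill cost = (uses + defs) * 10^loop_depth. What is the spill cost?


uses + defs = 22 + 9 = 31
10^0 = 1
Spill cost = 31 * 1 = 31

31


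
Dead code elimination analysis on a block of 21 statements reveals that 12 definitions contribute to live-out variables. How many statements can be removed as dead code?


Dead code = total statements - live definitions
= 21 - 12 = 9

9


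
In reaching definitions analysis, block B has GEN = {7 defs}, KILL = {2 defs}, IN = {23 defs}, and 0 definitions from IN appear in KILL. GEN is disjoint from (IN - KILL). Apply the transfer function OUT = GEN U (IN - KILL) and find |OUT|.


IN - KILL: 23 - 0 = 23 surviving definitions
OUT = GEN + surviving = 7 + 23 = 30

30


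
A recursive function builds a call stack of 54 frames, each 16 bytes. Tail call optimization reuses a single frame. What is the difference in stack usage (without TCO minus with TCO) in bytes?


Without TCO: 54 * 16 = 864 bytes
With TCO: reuse 1 frame = 16 bytes
Savings = 864 - 16 = 848

848


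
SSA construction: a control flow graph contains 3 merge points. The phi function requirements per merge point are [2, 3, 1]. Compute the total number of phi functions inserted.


Total phi functions = sum of phi functions at each join node
= 2 + 3 + 1 = 6

6


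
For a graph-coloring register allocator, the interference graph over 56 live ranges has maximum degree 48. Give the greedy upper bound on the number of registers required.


Greedy coloring never needs more than (max_degree + 1) colors: when coloring a vertex, at most max_degree neighbors are already colored.
Upper bound = 48 + 1 = 49

49


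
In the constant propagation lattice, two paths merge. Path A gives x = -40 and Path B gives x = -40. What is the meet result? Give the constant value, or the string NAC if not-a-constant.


Meet operation: if both paths give the same constant, result is that constant; if they differ, result is NAC (not-a-constant).
Path A: -40, Path B: -40 -> equal
Result: constant -> -40

-40


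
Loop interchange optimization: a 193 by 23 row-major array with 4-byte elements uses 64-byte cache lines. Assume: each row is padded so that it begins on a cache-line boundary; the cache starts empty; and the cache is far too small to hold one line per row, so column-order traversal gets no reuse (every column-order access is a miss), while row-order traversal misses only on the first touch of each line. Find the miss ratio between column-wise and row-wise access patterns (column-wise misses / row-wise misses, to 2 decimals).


Each row occupies 23 * 4 = 92 bytes and starts on a line boundary, so it spans ceil(92 / 64) = 2 cache lines.
Row-major traversal misses (one per line touched): 193 * ceil(23 * 4 / 64) = 386
Column-major traversal misses (no reuse, every access misses): 193 * 23 = 4439
Ratio = 4439 / 386 = 11.5

11.5
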